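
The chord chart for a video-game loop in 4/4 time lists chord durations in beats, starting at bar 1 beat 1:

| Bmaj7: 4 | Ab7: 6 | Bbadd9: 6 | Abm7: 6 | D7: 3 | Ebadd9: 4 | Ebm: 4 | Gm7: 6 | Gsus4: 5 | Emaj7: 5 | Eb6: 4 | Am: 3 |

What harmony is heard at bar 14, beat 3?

Beat 3 of bar 14 is beat (14−1)×4 + 3 = 55 overall.
Running totals: Bmaj7 ends at 4, Ab7 ends at 10, Bbadd9 ends at 16, Abm7 ends at 22, D7 ends at 25, Ebadd9 ends at 29, Ebm ends at 33, Gm7 ends at 39, Gsus4 ends at 44, Emaj7 ends at 49, Eb6 ends at 53, Am ends at 56.
Beat 55 falls within Am.

Am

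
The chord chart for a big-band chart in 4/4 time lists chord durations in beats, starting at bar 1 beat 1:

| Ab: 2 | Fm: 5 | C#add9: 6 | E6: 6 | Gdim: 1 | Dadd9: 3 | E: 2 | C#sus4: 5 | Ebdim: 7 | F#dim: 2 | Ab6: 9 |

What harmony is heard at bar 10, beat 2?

F#dim

Beat 2 of bar 10 is beat (10−1)×4 + 2 = 38 overall.
Running totals: Ab ends at 2, Fm ends at 7, C#add9 ends at 13, E6 ends at 19, Gdim ends at 20, Dadd9 ends at 23, E ends at 25, C#sus4 ends at 30, Ebdim ends at 37, F#dim ends at 39.
Beat 38 falls within F#dim.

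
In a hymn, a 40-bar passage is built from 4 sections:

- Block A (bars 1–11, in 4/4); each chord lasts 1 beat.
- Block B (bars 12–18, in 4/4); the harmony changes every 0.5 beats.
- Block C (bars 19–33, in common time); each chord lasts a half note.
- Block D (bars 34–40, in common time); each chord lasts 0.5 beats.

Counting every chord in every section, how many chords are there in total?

186 chords

A: 11·4 = 44 beats, 44/1 = 44 chords.
B: 7·4 = 28 beats, 28/0.5 = 56 chords.
C: 15·4 = 60 beats, 60/2 = 30 chords.
D: 7·4 = 28 beats, 28/0.5 = 56 chords.
Total: 44 + 56 + 30 + 56 = 186.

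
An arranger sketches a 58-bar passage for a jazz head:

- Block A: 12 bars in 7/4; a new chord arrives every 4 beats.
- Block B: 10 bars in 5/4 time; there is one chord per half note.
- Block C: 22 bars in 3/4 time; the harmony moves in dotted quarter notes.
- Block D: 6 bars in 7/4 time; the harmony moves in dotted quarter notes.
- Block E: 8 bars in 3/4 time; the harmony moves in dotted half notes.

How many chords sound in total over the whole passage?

A has 84 beats and chords last 4 each, so 21 chords.
B has 50 beats and chords last 2 each, so 25 chords.
C has 66 beats and chords last 1.5 each, so 44 chords.
D has 42 beats and chords last 1.5 each, so 28 chords.
E has 24 beats and chords last 3 each, so 8 chords.
Total: 21 + 25 + 44 + 28 + 8 = 126.

126 chords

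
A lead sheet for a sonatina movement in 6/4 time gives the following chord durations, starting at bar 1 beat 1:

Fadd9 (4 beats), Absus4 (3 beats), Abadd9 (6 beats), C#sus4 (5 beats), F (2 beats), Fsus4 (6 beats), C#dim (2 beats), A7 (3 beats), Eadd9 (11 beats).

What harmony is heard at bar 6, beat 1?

Beat 1 of bar 6 is beat (6−1)×6 + 1 = 31 overall.
Running totals: Fadd9 ends at 4, Absus4 ends at 7, Abadd9 ends at 13, C#sus4 ends at 18, F ends at 20, Fsus4 ends at 26, C#dim ends at 28, A7 ends at 31.
Beat 31 falls within A7.

A7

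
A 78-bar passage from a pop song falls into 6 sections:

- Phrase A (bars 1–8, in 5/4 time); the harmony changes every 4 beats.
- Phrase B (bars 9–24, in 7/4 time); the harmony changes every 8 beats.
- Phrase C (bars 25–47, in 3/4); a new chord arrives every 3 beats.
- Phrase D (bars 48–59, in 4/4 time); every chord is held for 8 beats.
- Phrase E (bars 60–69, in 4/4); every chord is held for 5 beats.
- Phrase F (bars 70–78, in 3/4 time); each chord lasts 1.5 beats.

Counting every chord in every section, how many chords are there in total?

79 chords

A: 8·5 = 40 beats, 40/4 = 10 chords.
B: 16·7 = 112 beats, 112/8 = 14 chords.
C: 23·3 = 69 beats, 69/3 = 23 chords.
D: 12·4 = 48 beats, 48/8 = 6 chords.
E: 10·4 = 40 beats, 40/5 = 8 chords.
F: 9·3 = 27 beats, 27/1.5 = 18 chords.
Total: 10 + 14 + 23 + 6 + 8 + 18 = 79.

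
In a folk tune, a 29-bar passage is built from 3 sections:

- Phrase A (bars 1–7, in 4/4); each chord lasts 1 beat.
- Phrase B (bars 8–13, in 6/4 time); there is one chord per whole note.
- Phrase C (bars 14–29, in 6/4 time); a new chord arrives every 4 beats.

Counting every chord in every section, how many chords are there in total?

A: 7·4 = 28 beats, 28/1 = 28 chords.
B: 6·6 = 36 beats, 36/4 = 9 chords.
C: 16·6 = 96 beats, 96/4 = 24 chords.
Total: 28 + 9 + 24 = 61.

61 chords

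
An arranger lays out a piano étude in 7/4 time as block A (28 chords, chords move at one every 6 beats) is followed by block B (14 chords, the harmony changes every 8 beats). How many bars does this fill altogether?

40 bars

A: 28 × 6 = 168 beats = 24 bars.
B: 14 × 8 = 112 beats = 16 bars.
Total: 24 + 16 = 40 bars.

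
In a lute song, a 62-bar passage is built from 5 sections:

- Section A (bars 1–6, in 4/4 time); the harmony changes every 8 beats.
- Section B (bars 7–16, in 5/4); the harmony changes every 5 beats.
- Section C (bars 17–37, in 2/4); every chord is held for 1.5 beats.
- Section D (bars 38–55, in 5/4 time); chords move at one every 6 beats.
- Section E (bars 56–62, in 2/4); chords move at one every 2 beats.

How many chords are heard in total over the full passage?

63 chords

A: 6 bars × 4 beats = 24 beats; 8 beats/chord → 3 chords.
B: 10 bars × 5 beats = 50 beats; 5 beats/chord → 10 chords.
C: 21 bars × 2 beats = 42 beats; 1.5 beats/chord → 28 chords.
D: 18 bars × 5 beats = 90 beats; 6 beats/chord → 15 chords.
E: 7 bars × 2 beats = 14 beats; 2 beats/chord → 7 chords.
Total: 3 + 10 + 28 + 15 + 7 = 63.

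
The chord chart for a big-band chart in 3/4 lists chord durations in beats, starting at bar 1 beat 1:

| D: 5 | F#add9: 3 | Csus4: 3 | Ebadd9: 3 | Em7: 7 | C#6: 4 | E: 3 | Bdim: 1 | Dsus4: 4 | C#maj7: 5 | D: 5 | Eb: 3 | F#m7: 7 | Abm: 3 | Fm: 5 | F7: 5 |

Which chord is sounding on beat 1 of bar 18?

Beat 1 of bar 18 is beat (18−1)×3 + 1 = 52 overall.
Running totals: D ends at 5, F#add9 ends at 8, Csus4 ends at 11, Ebadd9 ends at 14, Em7 ends at 21, C#6 ends at 25, E ends at 28, Bdim ends at 29, Dsus4 ends at 33, C#maj7 ends at 38, D ends at 43, Eb ends at 46, F#m7 ends at 53.
Beat 52 falls within F#m7.

F#m7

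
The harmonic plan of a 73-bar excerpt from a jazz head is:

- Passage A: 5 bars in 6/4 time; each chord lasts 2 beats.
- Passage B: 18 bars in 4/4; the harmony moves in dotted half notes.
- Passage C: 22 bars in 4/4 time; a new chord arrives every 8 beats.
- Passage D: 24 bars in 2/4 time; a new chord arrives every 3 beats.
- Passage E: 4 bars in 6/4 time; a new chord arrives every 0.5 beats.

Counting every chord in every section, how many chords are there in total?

A: 5 bars × 6 beats = 30 beats; 2 beats/chord → 15 chords.
B: 18 bars × 4 beats = 72 beats; 3 beats/chord → 24 chords.
C: 22 bars × 4 beats = 88 beats; 8 beats/chord → 11 chords.
D: 24 bars × 2 beats = 48 beats; 3 beats/chord → 16 chords.
E: 4 bars × 6 beats = 24 beats; 0.5 beats/chord → 48 chords.
Total: 15 + 24 + 11 + 16 + 48 = 114.

114 chords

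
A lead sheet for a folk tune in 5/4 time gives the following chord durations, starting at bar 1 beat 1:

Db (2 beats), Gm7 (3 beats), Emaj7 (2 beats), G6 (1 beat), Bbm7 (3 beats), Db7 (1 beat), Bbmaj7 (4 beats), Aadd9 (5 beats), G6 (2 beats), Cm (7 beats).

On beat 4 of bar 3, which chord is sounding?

Beat 4 of bar 3 is beat (3−1)×5 + 4 = 14 overall.
Running totals: Db ends at 2, Gm7 ends at 5, Emaj7 ends at 7, G6 ends at 8, Bbm7 ends at 11, Db7 ends at 12, Bbmaj7 ends at 16.
Beat 14 falls within Bbmaj7.

Bbmaj7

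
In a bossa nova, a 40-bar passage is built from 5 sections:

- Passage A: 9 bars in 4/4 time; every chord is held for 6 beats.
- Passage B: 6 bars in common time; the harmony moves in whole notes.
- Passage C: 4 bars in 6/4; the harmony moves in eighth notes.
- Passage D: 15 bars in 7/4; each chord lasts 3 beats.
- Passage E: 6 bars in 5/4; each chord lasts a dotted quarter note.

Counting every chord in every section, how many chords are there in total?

A: 9 bars × 4 beats = 36 beats; 6 beats/chord → 6 chords.
B: 6 bars × 4 beats = 24 beats; 4 beats/chord → 6 chords.
C: 4 bars × 6 beats = 24 beats; 0.5 beats/chord → 48 chords.
D: 15 bars × 7 beats = 105 beats; 3 beats/chord → 35 chords.
E: 6 bars × 5 beats = 30 beats; 1.5 beats/chord → 20 chords.
Total: 6 + 6 + 48 + 35 + 20 = 115.

115 chords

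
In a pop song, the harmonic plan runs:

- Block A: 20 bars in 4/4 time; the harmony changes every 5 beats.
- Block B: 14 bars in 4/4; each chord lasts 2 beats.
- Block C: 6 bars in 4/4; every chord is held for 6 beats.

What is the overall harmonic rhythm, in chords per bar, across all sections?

A: 20 bars of 4 beats is 80 beats; at 5 beats each that's 16 chords.
B: 14 bars of 4 beats is 56 beats; at 2 beats each that's 28 chords.
C: 6 bars of 4 beats is 24 beats; at 6 beats each that's 4 chords.
Overall: 48 chords over 40 bars → 48/40 = 1.2 chords per bar.

1.2 chords per bar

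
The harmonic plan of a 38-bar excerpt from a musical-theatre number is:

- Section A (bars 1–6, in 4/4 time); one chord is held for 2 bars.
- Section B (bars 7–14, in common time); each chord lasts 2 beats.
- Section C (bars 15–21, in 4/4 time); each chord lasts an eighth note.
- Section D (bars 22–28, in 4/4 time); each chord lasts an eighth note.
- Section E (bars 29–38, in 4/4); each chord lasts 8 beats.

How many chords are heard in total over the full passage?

A has 24 beats and chords last 8 each, so 3 chords.
B has 32 beats and chords last 2 each, so 16 chords.
C has 28 beats and chords last 0.5 each, so 56 chords.
D has 28 beats and chords last 0.5 each, so 56 chords.
E has 40 beats and chords last 8 each, so 5 chords.
Total: 3 + 16 + 56 + 56 + 5 = 136.

136 chords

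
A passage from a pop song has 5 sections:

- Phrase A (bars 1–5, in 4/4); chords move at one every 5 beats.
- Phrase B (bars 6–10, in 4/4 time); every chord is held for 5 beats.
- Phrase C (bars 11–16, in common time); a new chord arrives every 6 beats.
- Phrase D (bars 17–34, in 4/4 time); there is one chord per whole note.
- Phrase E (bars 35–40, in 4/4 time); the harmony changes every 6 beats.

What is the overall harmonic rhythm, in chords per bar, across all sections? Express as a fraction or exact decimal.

A: 5 bars of 4 beats is 20 beats; at 5 beats each that's 4 chords.
B: 5 bars of 4 beats is 20 beats; at 5 beats each that's 4 chords.
C: 6 bars of 4 beats is 24 beats; at 6 beats each that's 4 chords.
D: 18 bars of 4 beats is 72 beats; at 4 beats each that's 18 chords.
E: 6 bars of 4 beats is 24 beats; at 6 beats each that's 4 chords.
Overall: 34 chords over 40 bars → 34/40 = 0.85 chords per bar.

0.85 chords per bar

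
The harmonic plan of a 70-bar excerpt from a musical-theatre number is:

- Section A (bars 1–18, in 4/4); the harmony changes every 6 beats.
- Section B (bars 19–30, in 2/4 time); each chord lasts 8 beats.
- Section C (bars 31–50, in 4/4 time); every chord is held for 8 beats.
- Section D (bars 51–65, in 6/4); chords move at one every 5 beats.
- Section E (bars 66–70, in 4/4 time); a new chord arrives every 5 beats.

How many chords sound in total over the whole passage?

47 chords

A: 18·4 = 72 beats, 72/6 = 12 chords.
B: 12·2 = 24 beats, 24/8 = 3 chords.
C: 20·4 = 80 beats, 80/8 = 10 chords.
D: 15·6 = 90 beats, 90/5 = 18 chords.
E: 5·4 = 20 beats, 20/5 = 4 chords.
Total: 12 + 3 + 10 + 18 + 4 = 47.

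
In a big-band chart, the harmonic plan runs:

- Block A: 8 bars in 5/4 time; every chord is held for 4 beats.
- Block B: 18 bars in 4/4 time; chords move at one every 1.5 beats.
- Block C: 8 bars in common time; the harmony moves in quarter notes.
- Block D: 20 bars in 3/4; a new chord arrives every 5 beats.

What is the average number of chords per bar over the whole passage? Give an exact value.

17/9 chords per bar

A: 8 × 5 = 40 beats ÷ 4 = 10 chords.
B: 18 × 4 = 72 beats ÷ 1.5 = 48 chords.
C: 8 × 4 = 32 beats ÷ 1 = 32 chords.
D: 20 × 3 = 60 beats ÷ 5 = 12 chords.
Overall: 102 chords over 54 bars → 102/54 = 17/9 chords per bar.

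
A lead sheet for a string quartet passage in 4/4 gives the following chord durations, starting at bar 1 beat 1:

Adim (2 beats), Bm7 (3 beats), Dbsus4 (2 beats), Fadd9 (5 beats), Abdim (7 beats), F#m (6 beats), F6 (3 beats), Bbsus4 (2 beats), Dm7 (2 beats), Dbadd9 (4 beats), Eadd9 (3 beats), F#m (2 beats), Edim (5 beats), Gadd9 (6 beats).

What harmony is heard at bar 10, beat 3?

Eadd9

Beat 3 of bar 10 is beat (10−1)×4 + 3 = 39 overall.
Running totals: Adim ends at 2, Bm7 ends at 5, Dbsus4 ends at 7, Fadd9 ends at 12, Abdim ends at 19, F#m ends at 25, F6 ends at 28, Bbsus4 ends at 30, Dm7 ends at 32, Dbadd9 ends at 36, Eadd9 ends at 39.
Beat 39 falls within Eadd9.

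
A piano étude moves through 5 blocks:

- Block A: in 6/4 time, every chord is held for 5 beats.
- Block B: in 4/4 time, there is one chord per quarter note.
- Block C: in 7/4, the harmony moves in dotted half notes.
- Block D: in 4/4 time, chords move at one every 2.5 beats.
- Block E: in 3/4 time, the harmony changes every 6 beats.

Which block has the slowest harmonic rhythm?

A: each chord is 5 beats in 6/4, so 1.2 per bar.
B: each chord is 1 beat in 4/4, so 4 per bar.
C: each chord is 3 beats in 7/4, so 7/3 per bar.
D: each chord is 2.5 beats in 4/4, so 1.6 per bar.
E: each chord is 6 beats in 3/4, so 0.5 per bar.
Slowest is E at 0.5 chords/bar.

Block E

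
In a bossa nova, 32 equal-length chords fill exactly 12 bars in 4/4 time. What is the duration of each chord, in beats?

12 bars × 4 beats/bar = 48 beats total.
48 beats ÷ 32 chords = 1.5 beats per chord.
(That is a dotted quarter note.)

1.5 beats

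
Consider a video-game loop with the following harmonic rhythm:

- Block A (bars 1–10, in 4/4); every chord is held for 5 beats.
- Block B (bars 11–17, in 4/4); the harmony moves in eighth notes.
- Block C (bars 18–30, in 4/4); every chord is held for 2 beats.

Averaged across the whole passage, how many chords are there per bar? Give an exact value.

A: 10 × 4 = 40 beats ÷ 5 = 8 chords.
B: 7 × 4 = 28 beats ÷ 0.5 = 56 chords.
C: 13 × 4 = 52 beats ÷ 2 = 26 chords.
Overall: 90 chords over 30 bars → 90/30 = 3 chords per bar.

3 chords per bar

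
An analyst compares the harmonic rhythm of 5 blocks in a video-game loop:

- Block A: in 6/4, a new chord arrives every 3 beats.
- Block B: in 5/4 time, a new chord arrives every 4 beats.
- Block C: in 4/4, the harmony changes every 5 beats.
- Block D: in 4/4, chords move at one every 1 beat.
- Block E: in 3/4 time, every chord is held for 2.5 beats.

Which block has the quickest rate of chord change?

Block D

A: each chord is 3 beats in 6/4, so 2 per bar.
B: each chord is 4 beats in 5/4, so 1.25 per bar.
C: each chord is 5 beats in 4/4, so 0.8 per bar.
D: each chord is 1 beat in 4/4, so 4 per bar.
E: each chord is 2.5 beats in 3/4, so 1.2 per bar.
Fastest is D at 4 chords/bar.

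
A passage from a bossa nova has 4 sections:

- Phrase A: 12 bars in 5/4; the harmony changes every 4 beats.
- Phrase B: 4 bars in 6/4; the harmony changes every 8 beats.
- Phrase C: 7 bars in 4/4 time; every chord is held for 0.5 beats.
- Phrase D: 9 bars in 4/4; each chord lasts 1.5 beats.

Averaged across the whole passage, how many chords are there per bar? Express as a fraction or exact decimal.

49/16 chords per bar

A: 12 × 5 = 60 beats ÷ 4 = 15 chords.
B: 4 × 6 = 24 beats ÷ 8 = 3 chords.
C: 7 × 4 = 28 beats ÷ 0.5 = 56 chords.
D: 9 × 4 = 36 beats ÷ 1.5 = 24 chords.
Overall: 98 chords over 32 bars → 98/32 = 49/16 chords per bar.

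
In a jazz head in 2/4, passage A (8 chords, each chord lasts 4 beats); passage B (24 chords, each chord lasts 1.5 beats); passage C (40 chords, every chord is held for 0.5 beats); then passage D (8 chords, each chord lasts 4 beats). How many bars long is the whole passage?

60 bars

A: 8 × 4 = 32 beats = 16 bars.
B: 24 × 1.5 = 36 beats = 18 bars.
C: 40 × 0.5 = 20 beats = 10 bars.
D: 8 × 4 = 32 beats = 16 bars.
Total: 16 + 18 + 10 + 16 = 60 bars.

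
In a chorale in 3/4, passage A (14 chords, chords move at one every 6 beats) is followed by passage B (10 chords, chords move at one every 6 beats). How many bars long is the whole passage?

A: 14 × 6 = 84 beats = 28 bars.
B: 10 × 6 = 60 beats = 20 bars.
Total: 28 + 20 = 48 bars.

48 bars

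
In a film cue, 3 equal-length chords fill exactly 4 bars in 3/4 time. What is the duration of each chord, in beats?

4 bars × 3 beats/bar = 12 beats total.
12 beats ÷ 3 chords = 4 beats per chord.
(That is a whole note.)

4 beats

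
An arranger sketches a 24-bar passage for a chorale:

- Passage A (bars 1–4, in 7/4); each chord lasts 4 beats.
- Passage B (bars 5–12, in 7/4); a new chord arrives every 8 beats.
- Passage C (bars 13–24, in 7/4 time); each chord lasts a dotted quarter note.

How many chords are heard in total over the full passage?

A: 4 bars × 7 beats = 28 beats; 4 beats/chord → 7 chords.
B: 8 bars × 7 beats = 56 beats; 8 beats/chord → 7 chords.
C: 12 bars × 7 beats = 84 beats; 1.5 beats/chord → 56 chords.
Total: 7 + 7 + 56 = 70.

70 chords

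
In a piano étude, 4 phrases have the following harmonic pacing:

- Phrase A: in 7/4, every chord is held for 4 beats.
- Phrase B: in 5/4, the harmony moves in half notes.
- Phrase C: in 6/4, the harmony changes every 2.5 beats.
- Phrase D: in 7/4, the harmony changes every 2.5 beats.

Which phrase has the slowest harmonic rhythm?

Phrase A

A: 7 beats/bar ÷ 4 beats/chord = 1.75 chords/bar.
B: 5 beats/bar ÷ 2 beats/chord = 2.5 chords/bar.
C: 6 beats/bar ÷ 2.5 beats/chord = 2.4 chords/bar.
D: 7 beats/bar ÷ 2.5 beats/chord = 2.8 chords/bar.
Slowest is A at 1.75 chords/bar.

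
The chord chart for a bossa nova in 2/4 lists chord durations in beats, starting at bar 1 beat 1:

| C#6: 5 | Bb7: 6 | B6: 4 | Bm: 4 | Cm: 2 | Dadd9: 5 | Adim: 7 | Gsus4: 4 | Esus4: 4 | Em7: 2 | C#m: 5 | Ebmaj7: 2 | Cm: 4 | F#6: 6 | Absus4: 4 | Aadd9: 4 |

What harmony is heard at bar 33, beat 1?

Beat 1 of bar 33 is beat (33−1)×2 + 1 = 65 overall.
Running totals: C#6 ends at 5, Bb7 ends at 11, B6 ends at 15, Bm ends at 19, Cm ends at 21, Dadd9 ends at 26, Adim ends at 33, Gsus4 ends at 37, Esus4 ends at 41, Em7 ends at 43, C#m ends at 48, Ebmaj7 ends at 50, Cm ends at 54, F#6 ends at 60, Absus4 ends at 64, Aadd9 ends at 68.
Beat 65 falls within Aadd9.

Aadd9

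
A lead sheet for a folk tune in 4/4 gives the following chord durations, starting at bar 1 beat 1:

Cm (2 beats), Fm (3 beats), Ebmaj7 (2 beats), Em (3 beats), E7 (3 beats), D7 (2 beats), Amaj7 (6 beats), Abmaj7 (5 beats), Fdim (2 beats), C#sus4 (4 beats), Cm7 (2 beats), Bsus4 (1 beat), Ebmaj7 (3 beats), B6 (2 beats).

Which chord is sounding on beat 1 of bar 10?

Beat 1 of bar 10 is beat (10−1)×4 + 1 = 37 overall.
Running totals: Cm ends at 2, Fm ends at 5, Ebmaj7 ends at 7, Em ends at 10, E7 ends at 13, D7 ends at 15, Amaj7 ends at 21, Abmaj7 ends at 26, Fdim ends at 28, C#sus4 ends at 32, Cm7 ends at 34, Bsus4 ends at 35, Ebmaj7 ends at 38.
Beat 37 falls within Ebmaj7.

Ebmaj7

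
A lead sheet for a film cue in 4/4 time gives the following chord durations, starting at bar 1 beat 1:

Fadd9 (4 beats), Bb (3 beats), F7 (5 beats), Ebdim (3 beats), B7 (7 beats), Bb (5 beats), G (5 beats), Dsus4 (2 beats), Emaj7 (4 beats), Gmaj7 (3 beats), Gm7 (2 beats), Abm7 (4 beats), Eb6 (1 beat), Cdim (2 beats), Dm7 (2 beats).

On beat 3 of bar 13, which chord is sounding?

Dm7

Beat 3 of bar 13 is beat (13−1)×4 + 3 = 51 overall.
Running totals: Fadd9 ends at 4, Bb ends at 7, F7 ends at 12, Ebdim ends at 15, B7 ends at 22, Bb ends at 27, G ends at 32, Dsus4 ends at 34, Emaj7 ends at 38, Gmaj7 ends at 41, Gm7 ends at 43, Abm7 ends at 47, Eb6 ends at 48, Cdim ends at 50, Dm7 ends at 52.
Beat 51 falls within Dm7.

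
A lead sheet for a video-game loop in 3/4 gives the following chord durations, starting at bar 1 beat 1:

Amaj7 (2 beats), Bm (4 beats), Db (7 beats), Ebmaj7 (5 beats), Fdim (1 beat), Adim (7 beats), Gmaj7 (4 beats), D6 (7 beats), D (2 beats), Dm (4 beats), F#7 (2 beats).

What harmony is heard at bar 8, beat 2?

Beat 2 of bar 8 is beat (8−1)×3 + 2 = 23 overall.
Running totals: Amaj7 ends at 2, Bm ends at 6, Db ends at 13, Ebmaj7 ends at 18, Fdim ends at 19, Adim ends at 26.
Beat 23 falls within Adim.

Adim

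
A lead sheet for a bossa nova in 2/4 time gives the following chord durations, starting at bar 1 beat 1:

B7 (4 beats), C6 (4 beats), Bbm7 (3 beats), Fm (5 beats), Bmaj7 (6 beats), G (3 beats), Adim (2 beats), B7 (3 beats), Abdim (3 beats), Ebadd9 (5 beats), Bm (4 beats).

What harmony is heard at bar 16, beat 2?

Beat 2 of bar 16 is beat (16−1)×2 + 2 = 32 overall.
Running totals: B7 ends at 4, C6 ends at 8, Bbm7 ends at 11, Fm ends at 16, Bmaj7 ends at 22, G ends at 25, Adim ends at 27, B7 ends at 30, Abdim ends at 33.
Beat 32 falls within Abdim.

Abdim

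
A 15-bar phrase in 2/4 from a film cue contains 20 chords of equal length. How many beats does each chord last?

1.5 beats

15 bars × 2 beats/bar = 30 beats total.
30 beats ÷ 20 chords = 1.5 beats per chord.
(That is a dotted quarter note.)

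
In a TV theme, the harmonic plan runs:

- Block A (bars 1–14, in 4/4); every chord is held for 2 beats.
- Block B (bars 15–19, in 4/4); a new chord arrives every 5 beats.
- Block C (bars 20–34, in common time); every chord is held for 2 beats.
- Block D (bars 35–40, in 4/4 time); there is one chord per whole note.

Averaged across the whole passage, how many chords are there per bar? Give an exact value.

1.7 chords per bar

A: 14 × 4 = 56 beats ÷ 2 = 28 chords.
B: 5 × 4 = 20 beats ÷ 5 = 4 chords.
C: 15 × 4 = 60 beats ÷ 2 = 30 chords.
D: 6 × 4 = 24 beats ÷ 4 = 6 chords.
Overall: 68 chords over 40 bars → 68/40 = 1.7 chords per bar.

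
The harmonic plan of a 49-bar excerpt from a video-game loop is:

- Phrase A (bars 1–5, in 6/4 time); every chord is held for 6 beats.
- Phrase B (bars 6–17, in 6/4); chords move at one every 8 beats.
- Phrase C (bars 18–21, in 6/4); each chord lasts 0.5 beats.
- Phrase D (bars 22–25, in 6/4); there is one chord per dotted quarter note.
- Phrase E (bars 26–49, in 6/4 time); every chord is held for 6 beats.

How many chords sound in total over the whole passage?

102 chords

A: 5 bars × 6 beats = 30 beats; 6 beats/chord → 5 chords.
B: 12 bars × 6 beats = 72 beats; 8 beats/chord → 9 chords.
C: 4 bars × 6 beats = 24 beats; 0.5 beats/chord → 48 chords.
D: 4 bars × 6 beats = 24 beats; 1.5 beats/chord → 16 chords.
E: 24 bars × 6 beats = 144 beats; 6 beats/chord → 24 chords.
Total: 5 + 9 + 48 + 16 + 24 = 102.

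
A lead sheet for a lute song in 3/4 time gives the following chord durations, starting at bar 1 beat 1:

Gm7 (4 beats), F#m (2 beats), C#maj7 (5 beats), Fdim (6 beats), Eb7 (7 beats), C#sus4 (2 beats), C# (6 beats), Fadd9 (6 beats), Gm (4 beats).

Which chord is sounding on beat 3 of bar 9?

Beat 3 of bar 9 is beat (9−1)×3 + 3 = 27 overall.
Running totals: Gm7 ends at 4, F#m ends at 6, C#maj7 ends at 11, Fdim ends at 17, Eb7 ends at 24, C#sus4 ends at 26, C# ends at 32.
Beat 27 falls within C#.

C#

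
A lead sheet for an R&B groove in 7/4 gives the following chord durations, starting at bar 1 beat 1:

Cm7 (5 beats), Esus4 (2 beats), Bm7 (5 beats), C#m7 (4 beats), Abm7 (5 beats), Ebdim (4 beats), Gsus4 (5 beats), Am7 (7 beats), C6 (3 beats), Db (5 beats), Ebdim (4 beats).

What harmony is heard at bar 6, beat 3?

Beat 3 of bar 6 is beat (6−1)×7 + 3 = 38 overall.
Running totals: Cm7 ends at 5, Esus4 ends at 7, Bm7 ends at 12, C#m7 ends at 16, Abm7 ends at 21, Ebdim ends at 25, Gsus4 ends at 30, Am7 ends at 37, C6 ends at 40.
Beat 38 falls within C6.

C6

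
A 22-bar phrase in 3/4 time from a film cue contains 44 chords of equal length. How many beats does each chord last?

1.5 beats

22 bars × 3 beats/bar = 66 beats total.
66 beats ÷ 44 chords = 1.5 beats per chord.
(That is a dotted quarter note.)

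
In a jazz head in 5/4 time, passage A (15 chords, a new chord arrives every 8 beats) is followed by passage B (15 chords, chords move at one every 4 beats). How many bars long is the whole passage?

36 bars

A: 15 × 8 = 120 beats = 24 bars.
B: 15 × 4 = 60 beats = 12 bars.
Total: 24 + 12 = 36 bars.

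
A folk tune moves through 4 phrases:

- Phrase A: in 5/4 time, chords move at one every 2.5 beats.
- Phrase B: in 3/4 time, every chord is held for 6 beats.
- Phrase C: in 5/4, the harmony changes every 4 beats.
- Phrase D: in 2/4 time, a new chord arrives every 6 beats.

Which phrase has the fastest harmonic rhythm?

A: 5/2.5 = 2 chords/bar.
B: 3/6 = 0.5 chords/bar.
C: 5/4 = 1.25 chords/bar.
D: 2/6 = 1/3 chords/bar.
Fastest is A at 2 chords/bar.

Phrase A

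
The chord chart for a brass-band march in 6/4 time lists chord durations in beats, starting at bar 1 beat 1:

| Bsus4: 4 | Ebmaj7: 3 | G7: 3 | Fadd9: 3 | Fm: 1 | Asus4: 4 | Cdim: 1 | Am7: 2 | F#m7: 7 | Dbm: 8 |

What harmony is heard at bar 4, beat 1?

Cdim

Beat 1 of bar 4 is beat (4−1)×6 + 1 = 19 overall.
Running totals: Bsus4 ends at 4, Ebmaj7 ends at 7, G7 ends at 10, Fadd9 ends at 13, Fm ends at 14, Asus4 ends at 18, Cdim ends at 19.
Beat 19 falls within Cdim.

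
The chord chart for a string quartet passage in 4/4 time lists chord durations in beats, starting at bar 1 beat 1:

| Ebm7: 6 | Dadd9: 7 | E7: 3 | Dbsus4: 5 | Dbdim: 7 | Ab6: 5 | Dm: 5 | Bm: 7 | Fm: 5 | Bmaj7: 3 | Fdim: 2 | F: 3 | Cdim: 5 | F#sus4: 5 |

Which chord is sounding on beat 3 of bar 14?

Beat 3 of bar 14 is beat (14−1)×4 + 3 = 55 overall.
Running totals: Ebm7 ends at 6, Dadd9 ends at 13, E7 ends at 16, Dbsus4 ends at 21, Dbdim ends at 28, Ab6 ends at 33, Dm ends at 38, Bm ends at 45, Fm ends at 50, Bmaj7 ends at 53, Fdim ends at 55.
Beat 55 falls within Fdim.

Fdim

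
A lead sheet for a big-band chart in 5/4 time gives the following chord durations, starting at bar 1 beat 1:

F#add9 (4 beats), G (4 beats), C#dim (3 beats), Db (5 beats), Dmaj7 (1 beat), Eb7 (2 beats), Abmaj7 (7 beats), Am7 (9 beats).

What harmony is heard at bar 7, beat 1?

Am7

Beat 1 of bar 7 is beat (7−1)×5 + 1 = 31 overall.
Running totals: F#add9 ends at 4, G ends at 8, C#dim ends at 11, Db ends at 16, Dmaj7 ends at 17, Eb7 ends at 19, Abmaj7 ends at 26, Am7 ends at 35.
Beat 31 falls within Am7.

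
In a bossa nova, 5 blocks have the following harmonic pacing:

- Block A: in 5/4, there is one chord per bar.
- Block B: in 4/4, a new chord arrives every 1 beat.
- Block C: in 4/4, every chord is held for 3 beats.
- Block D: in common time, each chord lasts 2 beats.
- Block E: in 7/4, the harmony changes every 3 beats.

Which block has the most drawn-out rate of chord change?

Block A

A: each chord is 5 beats in 5/4, so 1 per bar.
B: each chord is 1 beat in 4/4, so 4 per bar.
C: each chord is 3 beats in 4/4, so 4/3 per bar.
D: each chord is 2 beats in 4/4, so 2 per bar.
E: each chord is 3 beats in 7/4, so 7/3 per bar.
Slowest is A at 1 chords/bar.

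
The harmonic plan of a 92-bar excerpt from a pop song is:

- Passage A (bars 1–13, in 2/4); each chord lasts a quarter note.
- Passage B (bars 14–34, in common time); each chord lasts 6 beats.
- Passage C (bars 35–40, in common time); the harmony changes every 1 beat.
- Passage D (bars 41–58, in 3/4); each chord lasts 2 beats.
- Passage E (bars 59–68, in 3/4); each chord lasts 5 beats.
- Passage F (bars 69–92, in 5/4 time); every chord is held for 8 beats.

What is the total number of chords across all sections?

A has 26 beats and chords last 1 each, so 26 chords.
B has 84 beats and chords last 6 each, so 14 chords.
C has 24 beats and chords last 1 each, so 24 chords.
D has 54 beats and chords last 2 each, so 27 chords.
E has 30 beats and chords last 5 each, so 6 chords.
F has 120 beats and chords last 8 each, so 15 chords.
Total: 26 + 14 + 24 + 27 + 6 + 15 = 112.

112 chords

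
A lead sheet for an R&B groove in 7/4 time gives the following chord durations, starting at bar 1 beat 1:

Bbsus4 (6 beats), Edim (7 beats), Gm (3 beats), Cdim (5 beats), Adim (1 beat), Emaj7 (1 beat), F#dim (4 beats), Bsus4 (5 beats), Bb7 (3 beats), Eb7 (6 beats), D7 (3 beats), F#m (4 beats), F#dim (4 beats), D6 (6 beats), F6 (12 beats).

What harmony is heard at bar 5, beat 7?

Beat 7 of bar 5 is beat (5−1)×7 + 7 = 35 overall.
Running totals: Bbsus4 ends at 6, Edim ends at 13, Gm ends at 16, Cdim ends at 21, Adim ends at 22, Emaj7 ends at 23, F#dim ends at 27, Bsus4 ends at 32, Bb7 ends at 35.
Beat 35 falls within Bb7.

Bb7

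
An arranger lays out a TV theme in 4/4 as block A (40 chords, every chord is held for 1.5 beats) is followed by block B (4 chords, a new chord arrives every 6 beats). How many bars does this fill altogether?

A: 40 × 1.5 = 60 beats = 15 bars.
B: 4 × 6 = 24 beats = 6 bars.
Total: 15 + 6 = 21 bars.

21 bars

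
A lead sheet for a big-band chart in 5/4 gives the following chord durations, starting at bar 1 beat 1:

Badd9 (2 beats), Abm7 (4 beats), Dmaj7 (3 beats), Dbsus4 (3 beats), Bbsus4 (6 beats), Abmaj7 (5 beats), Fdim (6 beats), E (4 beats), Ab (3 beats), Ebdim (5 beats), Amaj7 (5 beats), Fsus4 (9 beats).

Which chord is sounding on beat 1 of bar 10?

Amaj7

Beat 1 of bar 10 is beat (10−1)×5 + 1 = 46 overall.
Running totals: Badd9 ends at 2, Abm7 ends at 6, Dmaj7 ends at 9, Dbsus4 ends at 12, Bbsus4 ends at 18, Abmaj7 ends at 23, Fdim ends at 29, E ends at 33, Ab ends at 36, Ebdim ends at 41, Amaj7 ends at 46.
Beat 46 falls within Amaj7.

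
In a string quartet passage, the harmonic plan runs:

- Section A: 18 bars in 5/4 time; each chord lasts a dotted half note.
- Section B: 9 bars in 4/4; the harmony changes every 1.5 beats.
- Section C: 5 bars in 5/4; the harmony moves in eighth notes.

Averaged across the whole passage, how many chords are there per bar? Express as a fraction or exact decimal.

3.25 chords per bar

A: 18 bars of 5 beats is 90 beats; at 3 beats each that's 30 chords.
B: 9 bars of 4 beats is 36 beats; at 1.5 beats each that's 24 chords.
C: 5 bars of 5 beats is 25 beats; at 0.5 beats each that's 50 chords.
Overall: 104 chords over 32 bars → 104/32 = 3.25 chords per bar.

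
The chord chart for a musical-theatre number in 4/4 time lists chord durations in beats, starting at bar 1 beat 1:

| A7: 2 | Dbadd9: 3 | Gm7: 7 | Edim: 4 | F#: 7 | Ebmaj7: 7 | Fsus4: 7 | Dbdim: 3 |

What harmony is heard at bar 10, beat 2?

Dbdim

Beat 2 of bar 10 is beat (10−1)×4 + 2 = 38 overall.
Running totals: A7 ends at 2, Dbadd9 ends at 5, Gm7 ends at 12, Edim ends at 16, F# ends at 23, Ebmaj7 ends at 30, Fsus4 ends at 37, Dbdim ends at 40.
Beat 38 falls within Dbdim.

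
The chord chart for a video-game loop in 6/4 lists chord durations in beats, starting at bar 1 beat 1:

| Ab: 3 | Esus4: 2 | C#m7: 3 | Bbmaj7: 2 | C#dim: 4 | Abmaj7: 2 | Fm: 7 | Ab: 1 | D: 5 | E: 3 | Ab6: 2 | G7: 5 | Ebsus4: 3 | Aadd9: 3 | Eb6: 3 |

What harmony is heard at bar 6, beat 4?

Ab6

Beat 4 of bar 6 is beat (6−1)×6 + 4 = 34 overall.
Running totals: Ab ends at 3, Esus4 ends at 5, C#m7 ends at 8, Bbmaj7 ends at 10, C#dim ends at 14, Abmaj7 ends at 16, Fm ends at 23, Ab ends at 24, D ends at 29, E ends at 32, Ab6 ends at 34.
Beat 34 falls within Ab6.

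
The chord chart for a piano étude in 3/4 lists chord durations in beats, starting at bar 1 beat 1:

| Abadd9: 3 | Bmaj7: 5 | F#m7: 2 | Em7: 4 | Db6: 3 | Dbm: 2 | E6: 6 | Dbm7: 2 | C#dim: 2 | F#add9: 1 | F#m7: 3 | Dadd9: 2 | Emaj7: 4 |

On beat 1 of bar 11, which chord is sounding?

F#m7

Beat 1 of bar 11 is beat (11−1)×3 + 1 = 31 overall.
Running totals: Abadd9 ends at 3, Bmaj7 ends at 8, F#m7 ends at 10, Em7 ends at 14, Db6 ends at 17, Dbm ends at 19, E6 ends at 25, Dbm7 ends at 27, C#dim ends at 29, F#add9 ends at 30, F#m7 ends at 33.
Beat 31 falls within F#m7.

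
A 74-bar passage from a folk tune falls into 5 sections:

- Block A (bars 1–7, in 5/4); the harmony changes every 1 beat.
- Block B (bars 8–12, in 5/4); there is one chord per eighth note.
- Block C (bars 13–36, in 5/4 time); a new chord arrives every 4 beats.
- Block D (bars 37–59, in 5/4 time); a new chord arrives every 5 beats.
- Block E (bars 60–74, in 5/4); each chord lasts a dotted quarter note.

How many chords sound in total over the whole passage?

188 chords

A: 7 bars × 5 beats = 35 beats; 1 beat/chord → 35 chords.
B: 5 bars × 5 beats = 25 beats; 0.5 beats/chord → 50 chords.
C: 24 bars × 5 beats = 120 beats; 4 beats/chord → 30 chords.
D: 23 bars × 5 beats = 115 beats; 5 beats/chord → 23 chords.
E: 15 bars × 5 beats = 75 beats; 1.5 beats/chord → 50 chords.
Total: 35 + 50 + 30 + 23 + 50 = 188.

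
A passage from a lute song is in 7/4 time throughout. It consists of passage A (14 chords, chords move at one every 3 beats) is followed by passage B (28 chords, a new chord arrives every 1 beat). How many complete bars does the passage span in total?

A: 14 × 3 = 42 beats = 6 bars.
B: 28 × 1 = 28 beats = 4 bars.
Total: 6 + 4 = 10 bars.

10 bars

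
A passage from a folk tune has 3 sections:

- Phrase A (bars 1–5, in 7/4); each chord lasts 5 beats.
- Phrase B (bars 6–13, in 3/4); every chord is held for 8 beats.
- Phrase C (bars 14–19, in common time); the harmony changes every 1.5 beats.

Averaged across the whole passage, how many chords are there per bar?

26/19 chords per bar

A: 5 × 7 = 35 beats ÷ 5 = 7 chords.
B: 8 × 3 = 24 beats ÷ 8 = 3 chords.
C: 6 × 4 = 24 beats ÷ 1.5 = 16 chords.
Overall: 26 chords over 19 bars → 26/19 = 26/19 chords per bar.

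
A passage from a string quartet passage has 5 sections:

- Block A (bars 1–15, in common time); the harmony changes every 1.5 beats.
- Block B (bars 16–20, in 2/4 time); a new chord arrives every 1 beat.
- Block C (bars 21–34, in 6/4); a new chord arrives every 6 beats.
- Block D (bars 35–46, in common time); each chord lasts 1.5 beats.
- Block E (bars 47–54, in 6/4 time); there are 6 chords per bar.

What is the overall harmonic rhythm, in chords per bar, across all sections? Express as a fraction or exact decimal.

A: 15 × 4 = 60 beats ÷ 1.5 = 40 chords.
B: 5 × 2 = 10 beats ÷ 1 = 10 chords.
C: 14 × 6 = 84 beats ÷ 6 = 14 chords.
D: 12 × 4 = 48 beats ÷ 1.5 = 32 chords.
E: 8 × 6 = 48 beats ÷ 1 = 48 chords.
Overall: 144 chords over 54 bars → 144/54 = 8/3 chords per bar.

8/3 chords per bar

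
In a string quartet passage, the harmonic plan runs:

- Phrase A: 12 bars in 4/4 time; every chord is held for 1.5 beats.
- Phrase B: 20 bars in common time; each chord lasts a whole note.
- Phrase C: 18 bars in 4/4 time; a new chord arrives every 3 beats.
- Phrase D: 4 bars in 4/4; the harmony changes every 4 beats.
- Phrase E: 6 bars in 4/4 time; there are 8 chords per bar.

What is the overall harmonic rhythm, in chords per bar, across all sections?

A: 12 × 4 = 48 beats ÷ 1.5 = 32 chords.
B: 20 × 4 = 80 beats ÷ 4 = 20 chords.
C: 18 × 4 = 72 beats ÷ 3 = 24 chords.
D: 4 × 4 = 16 beats ÷ 4 = 4 chords.
E: 6 × 4 = 24 beats ÷ 0.5 = 48 chords.
Overall: 128 chords over 60 bars → 128/60 = 32/15 chords per bar.

32/15 chords per bar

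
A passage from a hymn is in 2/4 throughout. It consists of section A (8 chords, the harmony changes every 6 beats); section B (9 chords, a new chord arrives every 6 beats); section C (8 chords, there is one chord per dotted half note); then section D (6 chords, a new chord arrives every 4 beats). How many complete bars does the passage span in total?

A: 8 × 6 = 48 beats = 24 bars.
B: 9 × 6 = 54 beats = 27 bars.
C: 8 × 3 = 24 beats = 12 bars.
D: 6 × 4 = 24 beats = 12 bars.
Total: 24 + 27 + 12 + 12 = 75 bars.

75 bars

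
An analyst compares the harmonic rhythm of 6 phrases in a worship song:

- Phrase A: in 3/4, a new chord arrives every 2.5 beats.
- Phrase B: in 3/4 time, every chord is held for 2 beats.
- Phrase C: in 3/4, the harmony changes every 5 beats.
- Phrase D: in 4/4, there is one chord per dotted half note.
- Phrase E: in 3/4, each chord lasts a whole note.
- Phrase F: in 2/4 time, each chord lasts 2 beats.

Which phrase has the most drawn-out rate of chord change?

Phrase C

A: each chord is 2.5 beats in 3/4, so 1.2 per bar.
B: each chord is 2 beats in 3/4, so 1.5 per bar.
C: each chord is 5 beats in 3/4, so 0.6 per bar.
D: each chord is 3 beats in 4/4, so 4/3 per bar.
E: each chord is 4 beats in 3/4, so 0.75 per bar.
F: each chord is 2 beats in 2/4, so 1 per bar.
Slowest is C at 0.6 chords/bar.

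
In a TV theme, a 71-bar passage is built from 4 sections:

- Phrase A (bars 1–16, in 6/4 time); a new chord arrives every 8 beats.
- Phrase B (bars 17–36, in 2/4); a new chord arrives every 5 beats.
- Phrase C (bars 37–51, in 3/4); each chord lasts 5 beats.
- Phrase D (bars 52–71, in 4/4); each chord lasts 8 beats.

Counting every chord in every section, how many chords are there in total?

39 chords

A: 16·6 = 96 beats, 96/8 = 12 chords.
B: 20·2 = 40 beats, 40/5 = 8 chords.
C: 15·3 = 45 beats, 45/5 = 9 chords.
D: 20·4 = 80 beats, 80/8 = 10 chords.
Total: 12 + 8 + 9 + 10 = 39.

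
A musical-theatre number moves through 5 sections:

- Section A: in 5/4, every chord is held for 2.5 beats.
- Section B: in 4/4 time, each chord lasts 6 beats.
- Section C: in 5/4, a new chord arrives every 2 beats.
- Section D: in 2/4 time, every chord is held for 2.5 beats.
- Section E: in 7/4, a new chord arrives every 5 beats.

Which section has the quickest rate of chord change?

A: 5/2.5 = 2 chords/bar.
B: 4/6 = 2/3 chords/bar.
C: 5/2 = 2.5 chords/bar.
D: 2/2.5 = 0.8 chords/bar.
E: 7/5 = 1.4 chords/bar.
Fastest is C at 2.5 chords/bar.

Section C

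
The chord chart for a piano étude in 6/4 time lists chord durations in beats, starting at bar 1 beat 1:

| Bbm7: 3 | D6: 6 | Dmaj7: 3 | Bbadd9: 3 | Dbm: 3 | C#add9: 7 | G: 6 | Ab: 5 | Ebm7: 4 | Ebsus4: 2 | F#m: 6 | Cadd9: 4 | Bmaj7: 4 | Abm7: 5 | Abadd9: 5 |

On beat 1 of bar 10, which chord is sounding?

Beat 1 of bar 10 is beat (10−1)×6 + 1 = 55 overall.
Running totals: Bbm7 ends at 3, D6 ends at 9, Dmaj7 ends at 12, Bbadd9 ends at 15, Dbm ends at 18, C#add9 ends at 25, G ends at 31, Ab ends at 36, Ebm7 ends at 40, Ebsus4 ends at 42, F#m ends at 48, Cadd9 ends at 52, Bmaj7 ends at 56.
Beat 55 falls within Bmaj7.

Bmaj7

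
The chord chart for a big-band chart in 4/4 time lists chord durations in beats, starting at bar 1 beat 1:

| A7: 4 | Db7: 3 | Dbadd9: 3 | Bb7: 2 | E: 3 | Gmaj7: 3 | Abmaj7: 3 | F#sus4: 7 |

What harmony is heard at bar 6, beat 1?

Abmaj7

Beat 1 of bar 6 is beat (6−1)×4 + 1 = 21 overall.
Running totals: A7 ends at 4, Db7 ends at 7, Dbadd9 ends at 10, Bb7 ends at 12, E ends at 15, Gmaj7 ends at 18, Abmaj7 ends at 21.
Beat 21 falls within Abmaj7.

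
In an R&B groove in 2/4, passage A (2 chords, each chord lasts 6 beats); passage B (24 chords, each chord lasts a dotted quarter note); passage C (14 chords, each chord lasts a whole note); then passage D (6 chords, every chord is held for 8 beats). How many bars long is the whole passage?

A: 2 × 6 = 12 beats = 6 bars.
B: 24 × 1.5 = 36 beats = 18 bars.
C: 14 × 4 = 56 beats = 28 bars.
D: 6 × 8 = 48 beats = 24 bars.
Total: 6 + 18 + 28 + 24 = 76 bars.

76 bars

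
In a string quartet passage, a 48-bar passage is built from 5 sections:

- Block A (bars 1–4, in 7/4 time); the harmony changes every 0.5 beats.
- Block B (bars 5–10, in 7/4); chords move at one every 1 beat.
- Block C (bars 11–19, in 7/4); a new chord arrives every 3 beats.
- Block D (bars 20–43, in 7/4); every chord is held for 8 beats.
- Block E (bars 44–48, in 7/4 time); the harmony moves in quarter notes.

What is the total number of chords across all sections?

A: 4 bars × 7 beats = 28 beats; 0.5 beats/chord → 56 chords.
B: 6 bars × 7 beats = 42 beats; 1 beat/chord → 42 chords.
C: 9 bars × 7 beats = 63 beats; 3 beats/chord → 21 chords.
D: 24 bars × 7 beats = 168 beats; 8 beats/chord → 21 chords.
E: 5 bars × 7 beats = 35 beats; 1 beat/chord → 35 chords.
Total: 56 + 42 + 21 + 21 + 35 = 175.

175 chords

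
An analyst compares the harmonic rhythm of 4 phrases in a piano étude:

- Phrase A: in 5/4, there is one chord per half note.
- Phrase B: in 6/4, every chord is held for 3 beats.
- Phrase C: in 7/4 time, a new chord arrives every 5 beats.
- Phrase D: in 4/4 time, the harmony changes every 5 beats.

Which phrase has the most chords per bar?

Phrase A

A: 5 beats/bar ÷ 2 beats/chord = 2.5 chords/bar.
B: 6 beats/bar ÷ 3 beats/chord = 2 chords/bar.
C: 7 beats/bar ÷ 5 beats/chord = 1.4 chords/bar.
D: 4 beats/bar ÷ 5 beats/chord = 0.8 chords/bar.
Fastest is A at 2.5 chords/bar.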